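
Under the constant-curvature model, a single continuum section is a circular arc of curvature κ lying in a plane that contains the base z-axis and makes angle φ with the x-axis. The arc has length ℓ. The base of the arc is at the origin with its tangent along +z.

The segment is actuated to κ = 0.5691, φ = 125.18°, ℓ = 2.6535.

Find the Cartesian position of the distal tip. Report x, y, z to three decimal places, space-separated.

θ = κ·ℓ = 0.5691 × 2.6535 = 1.51011 rad
ρ = (1 − cos θ)/κ = (1 − 0.06065)/0.5691 = 1.65058
z = sin θ / κ = 0.99816/0.5691 = 1.75393
x = ρ cos φ = 1.65058 × cos(125.18°) = -0.95098
y = ρ sin φ = 1.65058 × sin(125.18°) = 1.34910

-0.951 1.349 1.754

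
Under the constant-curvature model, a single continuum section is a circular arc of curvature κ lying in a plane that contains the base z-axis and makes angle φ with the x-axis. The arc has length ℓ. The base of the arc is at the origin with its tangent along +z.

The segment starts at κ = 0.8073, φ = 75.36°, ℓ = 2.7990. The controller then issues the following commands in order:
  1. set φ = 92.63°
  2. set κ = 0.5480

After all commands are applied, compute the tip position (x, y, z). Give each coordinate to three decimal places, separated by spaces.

-0.081 1.756 1.824

initial: κ=0.8073, φ=75.36°, ℓ=2.7990
cmd 1: set φ=92.63° → (κ,φ,ℓ)=(0.8073,92.63°,2.7990) → tip=(-0.0930,2.0239,0.9563)
cmd 2: set κ=0.5480 → (κ,φ,ℓ)=(0.5480,92.63°,2.7990) → tip=(-0.0806,1.7556,1.8236)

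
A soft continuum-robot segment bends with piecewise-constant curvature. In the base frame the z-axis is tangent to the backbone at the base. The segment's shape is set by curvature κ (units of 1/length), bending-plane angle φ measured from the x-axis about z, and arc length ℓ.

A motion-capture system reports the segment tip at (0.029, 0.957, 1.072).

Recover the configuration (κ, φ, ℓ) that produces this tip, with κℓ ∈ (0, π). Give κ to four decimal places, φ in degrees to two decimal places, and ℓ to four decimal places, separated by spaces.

0.9269 88.26 1.5730

ρ = √(x²+y²) = √(0.029² + 0.957²) = 0.95744
φ = atan2(y, x) mod 360° = atan2(0.957, 0.029) = 88.2643°
|p|² = ρ² + z² = 0.95744² + 1.072² = 2.06587
κ = 2ρ / |p|² = 2×0.95744 / 2.06587 = 0.92691
θ = 2·atan2(ρ, z) = 2·atan2(0.95744, 1.072) = 1.45802 rad
ℓ = θ/κ = 1.45802/0.92691 = 1.57299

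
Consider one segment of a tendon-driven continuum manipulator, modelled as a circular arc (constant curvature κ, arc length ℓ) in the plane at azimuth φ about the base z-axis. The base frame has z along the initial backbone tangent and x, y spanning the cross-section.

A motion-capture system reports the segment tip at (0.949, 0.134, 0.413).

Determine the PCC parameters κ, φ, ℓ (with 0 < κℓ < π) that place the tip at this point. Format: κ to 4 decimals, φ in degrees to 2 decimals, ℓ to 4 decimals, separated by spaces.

ρ = √(x²+y²) = √(0.949² + 0.134²) = 0.95841
φ = atan2(y, x) mod 360° = atan2(0.134, 0.949) = 8.0371°
|p|² = ρ² + z² = 0.95841² + 0.413² = 1.08913
κ = 2ρ / |p|² = 2×0.95841 / 1.08913 = 1.75997
θ = 2·atan2(ρ, z) = 2·atan2(0.95841, 0.413) = 2.32784 rad
ℓ = θ/κ = 2.32784/1.75997 = 1.32266

1.7600 8.04 1.3227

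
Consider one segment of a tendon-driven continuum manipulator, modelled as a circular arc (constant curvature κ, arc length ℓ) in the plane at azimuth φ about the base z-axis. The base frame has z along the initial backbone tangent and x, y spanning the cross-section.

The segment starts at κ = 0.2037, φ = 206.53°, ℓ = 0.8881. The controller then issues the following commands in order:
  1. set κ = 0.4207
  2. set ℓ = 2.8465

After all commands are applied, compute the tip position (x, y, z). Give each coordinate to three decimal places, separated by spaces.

-1.351 -0.675 2.213

initial: κ=0.2037, φ=206.53°, ℓ=0.8881
cmd 1: set κ=0.4207 → (κ,φ,ℓ)=(0.4207,206.53°,0.8881) → tip=(-0.1467,-0.0732,0.8676)
cmd 2: set ℓ=2.8465 → (κ,φ,ℓ)=(0.4207,206.53°,2.8465) → tip=(-1.3512,-0.6745,2.2133)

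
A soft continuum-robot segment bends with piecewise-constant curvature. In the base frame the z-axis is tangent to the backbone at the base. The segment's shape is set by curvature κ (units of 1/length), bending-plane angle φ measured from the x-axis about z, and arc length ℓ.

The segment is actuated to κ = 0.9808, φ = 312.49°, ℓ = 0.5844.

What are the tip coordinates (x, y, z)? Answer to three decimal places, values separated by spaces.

θ = κ·ℓ = 0.9808 × 0.5844 = 0.57318 rad
ρ = (1 − cos θ)/κ = (1 − 0.84018)/0.9808 = 0.16295
z = sin θ / κ = 0.54231/0.9808 = 0.55292
x = ρ cos φ = 0.16295 × cos(312.49°) = 0.11006
y = ρ sin φ = 0.16295 × sin(312.49°) = -0.12016

0.110 -0.120 0.553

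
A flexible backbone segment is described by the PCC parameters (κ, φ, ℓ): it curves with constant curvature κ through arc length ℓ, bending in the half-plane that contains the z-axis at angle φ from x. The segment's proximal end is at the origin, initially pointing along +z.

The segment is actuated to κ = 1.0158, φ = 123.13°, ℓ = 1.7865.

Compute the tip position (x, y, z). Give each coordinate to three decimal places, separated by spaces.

θ = κ·ℓ = 1.0158 × 1.7865 = 1.81473 rad
ρ = (1 − cos θ)/κ = (1 − -0.24152)/1.0158 = 1.22221
z = sin θ / κ = 0.97040/1.0158 = 0.95530
x = ρ cos φ = 1.22221 × cos(123.13°) = -0.66799
y = ρ sin φ = 1.22221 × sin(123.13°) = 1.02352

-0.668 1.024 0.955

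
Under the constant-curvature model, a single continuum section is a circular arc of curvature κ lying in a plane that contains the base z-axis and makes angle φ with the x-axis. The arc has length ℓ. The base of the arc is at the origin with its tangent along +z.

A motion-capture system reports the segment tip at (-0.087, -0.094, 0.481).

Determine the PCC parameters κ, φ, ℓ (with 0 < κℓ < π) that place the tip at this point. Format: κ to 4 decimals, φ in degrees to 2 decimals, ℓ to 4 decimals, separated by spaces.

ρ = √(x²+y²) = √(-0.087² + -0.094²) = 0.12808
φ = atan2(y, x) mod 360° = atan2(-0.094, -0.087) = 227.2148°
|p|² = ρ² + z² = 0.12808² + 0.481² = 0.24777
κ = 2ρ / |p|² = 2×0.12808 / 0.24777 = 1.03389
θ = 2·atan2(ρ, z) = 2·atan2(0.12808, 0.481) = 0.52049 rad
ℓ = θ/κ = 0.52049/1.03389 = 0.50342

1.0339 227.21 0.5034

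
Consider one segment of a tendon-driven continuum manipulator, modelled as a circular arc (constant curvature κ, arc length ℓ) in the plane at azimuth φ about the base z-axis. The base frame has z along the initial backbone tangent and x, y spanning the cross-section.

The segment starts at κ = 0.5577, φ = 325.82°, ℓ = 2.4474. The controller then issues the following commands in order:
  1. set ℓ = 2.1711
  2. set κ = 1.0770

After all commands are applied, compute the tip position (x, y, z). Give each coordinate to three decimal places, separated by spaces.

initial: κ=0.5577, φ=325.82°, ℓ=2.4474
cmd 1: set ℓ=2.1711 → (κ,φ,ℓ)=(0.5577,325.82°,2.1711) → tip=(0.9609,-0.6525,1.6782)
cmd 2: set κ=1.0770 → (κ,φ,ℓ)=(1.0770,325.82°,2.1711) → tip=(1.3015,-0.8838,0.6682)

1.301 -0.884 0.668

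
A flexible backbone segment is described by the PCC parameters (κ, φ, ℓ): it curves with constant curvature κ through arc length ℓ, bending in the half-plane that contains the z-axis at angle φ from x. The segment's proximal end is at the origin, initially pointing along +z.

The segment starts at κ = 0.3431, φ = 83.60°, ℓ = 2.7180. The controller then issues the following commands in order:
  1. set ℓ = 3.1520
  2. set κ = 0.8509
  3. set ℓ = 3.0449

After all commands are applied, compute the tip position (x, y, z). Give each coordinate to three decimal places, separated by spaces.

0.243 2.163 0.615

initial: κ=0.3431, φ=83.60°, ℓ=2.7180
cmd 1: set ℓ=3.1520 → (κ,φ,ℓ)=(0.3431,83.60°,3.1520) → tip=(0.1722,1.5350,2.5725)
cmd 2: set κ=0.8509 → (κ,φ,ℓ)=(0.8509,83.60°,3.1520) → tip=(0.2484,2.2146,0.5213)
cmd 3: set ℓ=3.0449 → (κ,φ,ℓ)=(0.8509,83.60°,3.0449) → tip=(0.2426,2.1631,0.6150)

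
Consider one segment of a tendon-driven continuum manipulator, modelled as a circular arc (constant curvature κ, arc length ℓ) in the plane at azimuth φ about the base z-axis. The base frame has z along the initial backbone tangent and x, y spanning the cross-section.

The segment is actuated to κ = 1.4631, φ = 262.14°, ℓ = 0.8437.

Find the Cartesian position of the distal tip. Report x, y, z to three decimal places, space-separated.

-0.063 -0.454 0.645

θ = κ·ℓ = 1.4631 × 0.8437 = 1.23442 rad
ρ = (1 − cos θ)/κ = (1 − 0.33007)/1.4631 = 0.45788
z = sin θ / κ = 0.94396/1.4631 = 0.64518
x = ρ cos φ = 0.45788 × cos(262.14°) = -0.06262
y = ρ sin φ = 0.45788 × sin(262.14°) = -0.45358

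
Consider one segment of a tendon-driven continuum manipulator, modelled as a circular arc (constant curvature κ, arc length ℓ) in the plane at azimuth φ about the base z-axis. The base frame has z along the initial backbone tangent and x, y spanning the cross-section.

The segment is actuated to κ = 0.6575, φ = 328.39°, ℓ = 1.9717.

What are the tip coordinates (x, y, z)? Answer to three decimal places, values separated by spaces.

θ = κ·ℓ = 0.6575 × 1.9717 = 1.29639 rad
ρ = (1 − cos θ)/κ = (1 − 0.27097)/0.6575 = 1.10879
z = sin θ / κ = 0.96259/0.6575 = 1.46401
x = ρ cos φ = 1.10879 × cos(328.39°) = 0.94428
y = ρ sin φ = 1.10879 × sin(328.39°) = -0.58115

0.944 -0.581 1.464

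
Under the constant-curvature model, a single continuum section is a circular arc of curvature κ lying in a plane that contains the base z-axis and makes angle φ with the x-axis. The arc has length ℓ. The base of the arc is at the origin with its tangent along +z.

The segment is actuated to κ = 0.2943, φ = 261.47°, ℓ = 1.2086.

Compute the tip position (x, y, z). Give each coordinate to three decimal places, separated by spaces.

θ = κ·ℓ = 0.2943 × 1.2086 = 0.35569 rad
ρ = (1 − cos θ)/κ = (1 − 0.93741)/0.2943 = 0.21269
z = sin θ / κ = 0.34824/0.2943 = 1.18328
x = ρ cos φ = 0.21269 × cos(261.47°) = -0.03155
y = ρ sin φ = 0.21269 × sin(261.47°) = -0.21033

-0.032 -0.210 1.183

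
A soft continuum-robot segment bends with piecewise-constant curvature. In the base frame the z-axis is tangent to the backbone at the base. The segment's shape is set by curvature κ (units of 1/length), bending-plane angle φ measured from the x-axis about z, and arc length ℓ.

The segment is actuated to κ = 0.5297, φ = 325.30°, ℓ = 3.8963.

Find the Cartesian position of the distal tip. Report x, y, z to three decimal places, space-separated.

θ = κ·ℓ = 0.5297 × 3.8963 = 2.06387 rad
ρ = (1 − cos θ)/κ = (1 − -0.47334)/0.5297 = 2.78145
z = sin θ / κ = 0.88088/0.5297 = 1.66298
x = ρ cos φ = 2.78145 × cos(325.30°) = 2.28676
y = ρ sin φ = 2.78145 × sin(325.30°) = -1.58342

2.287 -1.583 1.663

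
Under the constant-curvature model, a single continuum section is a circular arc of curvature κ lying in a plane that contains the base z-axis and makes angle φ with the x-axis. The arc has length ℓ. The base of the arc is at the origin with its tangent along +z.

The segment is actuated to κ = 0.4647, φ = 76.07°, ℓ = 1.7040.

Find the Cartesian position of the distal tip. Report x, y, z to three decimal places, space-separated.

θ = κ·ℓ = 0.4647 × 1.7040 = 0.79185 rad
ρ = (1 − cos θ)/κ = (1 − 0.70253)/0.4647 = 0.64013
z = sin θ / κ = 0.71165/0.4647 = 1.53143
x = ρ cos φ = 0.64013 × cos(76.07°) = 0.15410
y = ρ sin φ = 0.64013 × sin(76.07°) = 0.62131

0.154 0.621 1.531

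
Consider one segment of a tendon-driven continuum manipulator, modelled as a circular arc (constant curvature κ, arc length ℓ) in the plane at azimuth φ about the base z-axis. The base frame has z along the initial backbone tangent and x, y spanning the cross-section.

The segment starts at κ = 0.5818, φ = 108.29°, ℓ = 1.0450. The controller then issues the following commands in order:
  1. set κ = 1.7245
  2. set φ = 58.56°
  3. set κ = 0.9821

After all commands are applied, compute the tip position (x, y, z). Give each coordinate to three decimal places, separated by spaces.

0.256 0.419 0.871

initial: κ=0.5818, φ=108.29°, ℓ=1.0450
cmd 1: set κ=1.7245 → (κ,φ,ℓ)=(1.7245,108.29°,1.0450) → tip=(-0.2237,0.6768,0.5644)
cmd 2: set φ=58.56° → (κ,φ,ℓ)=(1.7245,58.56°,1.0450) → tip=(0.3718,0.6082,0.5644)
cmd 3: set κ=0.9821 → (κ,φ,ℓ)=(0.9821,58.56°,1.0450) → tip=(0.2560,0.4187,0.8710)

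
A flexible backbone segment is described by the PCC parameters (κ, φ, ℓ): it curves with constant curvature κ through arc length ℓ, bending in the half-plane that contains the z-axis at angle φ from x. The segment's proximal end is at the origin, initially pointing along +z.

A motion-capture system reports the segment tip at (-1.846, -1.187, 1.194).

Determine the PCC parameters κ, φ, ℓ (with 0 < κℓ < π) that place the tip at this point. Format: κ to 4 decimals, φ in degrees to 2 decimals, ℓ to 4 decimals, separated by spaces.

ρ = √(x²+y²) = √(-1.846² + -1.187²) = 2.19469
φ = atan2(y, x) mod 360° = atan2(-1.187, -1.846) = 212.7415°
|p|² = ρ² + z² = 2.19469² + 1.194² = 6.24232
κ = 2ρ / |p|² = 2×2.19469 / 6.24232 = 0.70317
θ = 2·atan2(ρ, z) = 2·atan2(2.19469, 1.194) = 2.14508 rad
ℓ = θ/κ = 2.14508/0.70317 = 3.05060

0.7032 212.74 3.0506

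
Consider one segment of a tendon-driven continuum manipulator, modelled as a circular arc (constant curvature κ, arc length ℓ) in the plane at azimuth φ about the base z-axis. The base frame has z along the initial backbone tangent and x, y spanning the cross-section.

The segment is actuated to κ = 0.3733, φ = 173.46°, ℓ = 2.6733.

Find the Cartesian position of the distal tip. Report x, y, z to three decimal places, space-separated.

-1.219 0.140 2.251

θ = κ·ℓ = 0.3733 × 2.6733 = 0.99794 rad
ρ = (1 − cos θ)/κ = (1 − 0.54203)/0.3733 = 1.22681
z = sin θ / κ = 0.84036/0.3733 = 2.25116
x = ρ cos φ = 1.22681 × cos(173.46°) = -1.21883
y = ρ sin φ = 1.22681 × sin(173.46°) = 0.13973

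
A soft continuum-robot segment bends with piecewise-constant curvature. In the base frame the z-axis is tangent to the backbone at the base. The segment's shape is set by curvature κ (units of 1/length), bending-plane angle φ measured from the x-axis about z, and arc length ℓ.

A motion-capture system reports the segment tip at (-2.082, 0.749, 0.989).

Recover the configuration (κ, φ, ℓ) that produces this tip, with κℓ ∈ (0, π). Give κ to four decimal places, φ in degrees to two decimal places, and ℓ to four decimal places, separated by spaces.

0.7534 160.21 3.0541

ρ = √(x²+y²) = √(-2.082² + 0.749²) = 2.21263
φ = atan2(y, x) mod 360° = atan2(0.749, -2.082) = 160.2138°
|p|² = ρ² + z² = 2.21263² + 0.989² = 5.87385
κ = 2ρ / |p|² = 2×2.21263 / 5.87385 = 0.75338
θ = 2·atan2(ρ, z) = 2·atan2(2.21263, 0.989) = 2.30091 rad
ℓ = θ/κ = 2.30091/0.75338 = 3.05411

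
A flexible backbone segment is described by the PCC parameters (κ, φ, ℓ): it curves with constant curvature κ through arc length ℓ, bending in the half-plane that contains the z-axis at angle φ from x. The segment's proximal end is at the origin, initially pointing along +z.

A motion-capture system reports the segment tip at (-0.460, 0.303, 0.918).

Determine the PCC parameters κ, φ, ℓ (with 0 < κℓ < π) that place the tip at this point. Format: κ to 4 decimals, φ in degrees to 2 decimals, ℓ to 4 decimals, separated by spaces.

ρ = √(x²+y²) = √(-0.460² + 0.303²) = 0.55083
φ = atan2(y, x) mod 360° = atan2(0.303, -0.460) = 146.6273°
|p|² = ρ² + z² = 0.55083² + 0.918² = 1.14613
κ = 2ρ / |p|² = 2×0.55083 / 1.14613 = 0.96119
θ = 2·atan2(ρ, z) = 2·atan2(0.55083, 0.918) = 1.08088 rad
ℓ = θ/κ = 1.08088/0.96119 = 1.12452

0.9612 146.63 1.1245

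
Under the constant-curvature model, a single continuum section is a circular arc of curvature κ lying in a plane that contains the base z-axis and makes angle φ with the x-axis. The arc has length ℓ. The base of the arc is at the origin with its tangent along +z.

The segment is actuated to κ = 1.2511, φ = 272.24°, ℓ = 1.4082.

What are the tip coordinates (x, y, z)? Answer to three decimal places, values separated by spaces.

0.037 -0.950 0.785

θ = κ·ℓ = 1.2511 × 1.4082 = 1.76180 rad
ρ = (1 − cos θ)/κ = (1 − -0.18984)/1.2511 = 0.95104
z = sin θ / κ = 0.98181/1.2511 = 0.78476
x = ρ cos φ = 0.95104 × cos(272.24°) = 0.03717
y = ρ sin φ = 0.95104 × sin(272.24°) = -0.95031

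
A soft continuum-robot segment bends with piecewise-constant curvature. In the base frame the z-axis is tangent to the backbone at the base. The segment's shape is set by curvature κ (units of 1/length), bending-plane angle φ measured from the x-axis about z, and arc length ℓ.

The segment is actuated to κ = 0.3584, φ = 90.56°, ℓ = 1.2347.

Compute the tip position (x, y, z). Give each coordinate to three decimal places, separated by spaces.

θ = κ·ℓ = 0.3584 × 1.2347 = 0.44252 rad
ρ = (1 − cos θ)/κ = (1 − 0.90368)/0.3584 = 0.26876
z = sin θ / κ = 0.42821/0.3584 = 1.19480
x = ρ cos φ = 0.26876 × cos(90.56°) = -0.00263
y = ρ sin φ = 0.26876 × sin(90.56°) = 0.26875

-0.003 0.269 1.195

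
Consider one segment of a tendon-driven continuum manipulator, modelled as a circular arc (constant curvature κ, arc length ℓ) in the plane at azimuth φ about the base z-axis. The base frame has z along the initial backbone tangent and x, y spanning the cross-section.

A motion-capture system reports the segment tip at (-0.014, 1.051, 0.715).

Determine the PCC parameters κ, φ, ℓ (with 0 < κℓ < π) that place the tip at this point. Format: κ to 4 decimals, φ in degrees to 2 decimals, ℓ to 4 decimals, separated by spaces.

ρ = √(x²+y²) = √(-0.014² + 1.051²) = 1.05109
φ = atan2(y, x) mod 360° = atan2(1.051, -0.014) = 90.7632°
|p|² = ρ² + z² = 1.05109² + 0.715² = 1.61602
κ = 2ρ / |p|² = 2×1.05109 / 1.61602 = 1.30084
θ = 2·atan2(ρ, z) = 2·atan2(1.05109, 0.715) = 1.94691 rad
ℓ = θ/κ = 1.94691/1.30084 = 1.49665

1.3008 90.76 1.4967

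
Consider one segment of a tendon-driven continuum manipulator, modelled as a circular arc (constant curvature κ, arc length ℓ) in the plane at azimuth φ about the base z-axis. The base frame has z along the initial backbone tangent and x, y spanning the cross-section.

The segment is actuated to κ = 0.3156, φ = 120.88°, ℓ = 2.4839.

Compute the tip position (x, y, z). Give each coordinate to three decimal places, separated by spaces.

θ = κ·ℓ = 0.3156 × 2.4839 = 0.78392 rad
ρ = (1 − cos θ)/κ = (1 − 0.70815)/0.3156 = 0.92474
z = sin θ / κ = 0.70606/0.3156 = 2.23720
x = ρ cos φ = 0.92474 × cos(120.88°) = -0.47462
y = ρ sin φ = 0.92474 × sin(120.88°) = 0.79365

-0.475 0.794 2.237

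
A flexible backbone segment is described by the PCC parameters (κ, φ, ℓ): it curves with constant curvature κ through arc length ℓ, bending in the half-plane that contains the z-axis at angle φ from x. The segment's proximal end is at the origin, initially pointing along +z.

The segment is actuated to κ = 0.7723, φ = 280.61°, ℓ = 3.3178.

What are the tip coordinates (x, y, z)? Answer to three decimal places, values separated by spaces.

0.438 -2.338 0.709

θ = κ·ℓ = 0.7723 × 3.3178 = 2.56234 rad
ρ = (1 − cos θ)/κ = (1 − -0.83687)/0.7723 = 2.37844
z = sin θ / κ = 0.54740/0.7723 = 0.70879
x = ρ cos φ = 2.37844 × cos(280.61°) = 0.43793
y = ρ sin φ = 2.37844 × sin(280.61°) = -2.33778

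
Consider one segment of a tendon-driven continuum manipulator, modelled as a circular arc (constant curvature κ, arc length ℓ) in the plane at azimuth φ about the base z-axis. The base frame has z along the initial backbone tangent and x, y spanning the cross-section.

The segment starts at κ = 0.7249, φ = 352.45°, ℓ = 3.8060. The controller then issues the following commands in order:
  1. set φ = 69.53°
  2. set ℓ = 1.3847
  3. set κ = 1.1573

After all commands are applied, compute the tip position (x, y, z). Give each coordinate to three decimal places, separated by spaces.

0.312 0.835 0.864

initial: κ=0.7249, φ=352.45°, ℓ=3.8060
cmd 1: set φ=69.53° → (κ,φ,ℓ)=(0.7249,69.53°,3.8060) → tip=(0.9300,2.4913,0.5150)
cmd 2: set ℓ=1.3847 → (κ,φ,ℓ)=(0.7249,69.53°,1.3847) → tip=(0.2233,0.5982,1.1636)
cmd 3: set κ=1.1573 → (κ,φ,ℓ)=(1.1573,69.53°,1.3847) → tip=(0.3118,0.8352,0.8636)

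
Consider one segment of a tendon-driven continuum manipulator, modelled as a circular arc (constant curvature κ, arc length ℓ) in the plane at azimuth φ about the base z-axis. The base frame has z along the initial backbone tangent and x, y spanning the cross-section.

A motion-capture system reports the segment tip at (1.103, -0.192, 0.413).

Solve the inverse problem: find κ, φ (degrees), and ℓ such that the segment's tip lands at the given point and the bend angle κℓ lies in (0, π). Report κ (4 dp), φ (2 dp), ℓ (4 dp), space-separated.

1.5724 350.13 1.5485

ρ = √(x²+y²) = √(1.103² + -0.192²) = 1.11959
φ = atan2(y, x) mod 360° = atan2(-0.192, 1.103) = 350.1254°
|p|² = ρ² + z² = 1.11959² + 0.413² = 1.42404
κ = 2ρ / |p|² = 2×1.11959 / 1.42404 = 1.57241
θ = 2·atan2(ρ, z) = 2·atan2(1.11959, 0.413) = 2.43479 rad
ℓ = θ/κ = 2.43479/1.57241 = 1.54845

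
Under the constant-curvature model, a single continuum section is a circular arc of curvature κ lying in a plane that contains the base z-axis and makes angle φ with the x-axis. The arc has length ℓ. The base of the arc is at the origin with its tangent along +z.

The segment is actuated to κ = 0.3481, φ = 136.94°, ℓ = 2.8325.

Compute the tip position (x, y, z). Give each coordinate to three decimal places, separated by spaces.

θ = κ·ℓ = 0.3481 × 2.8325 = 0.98599 rad
ρ = (1 − cos θ)/κ = (1 − 0.55204)/0.3481 = 1.28689
z = sin θ / κ = 0.83382/0.3481 = 2.39535
x = ρ cos φ = 1.28689 × cos(136.94°) = -0.94025
y = ρ sin φ = 1.28689 × sin(136.94°) = 0.87864

-0.940 0.879 2.395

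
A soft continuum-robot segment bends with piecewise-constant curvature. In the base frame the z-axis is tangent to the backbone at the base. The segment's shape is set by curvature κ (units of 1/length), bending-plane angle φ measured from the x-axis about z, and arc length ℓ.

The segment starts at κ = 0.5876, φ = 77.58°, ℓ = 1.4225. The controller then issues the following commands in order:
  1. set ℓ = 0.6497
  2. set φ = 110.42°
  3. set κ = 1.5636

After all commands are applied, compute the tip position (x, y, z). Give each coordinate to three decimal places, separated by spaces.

-0.106 0.284 0.544

initial: κ=0.5876, φ=77.58°, ℓ=1.4225
cmd 1: set ℓ=0.6497 → (κ,φ,ℓ)=(0.5876,77.58°,0.6497) → tip=(0.0264,0.1196,0.6340)
cmd 2: set φ=110.42° → (κ,φ,ℓ)=(0.5876,110.42°,0.6497) → tip=(-0.0427,0.1148,0.6340)
cmd 3: set κ=1.5636 → (κ,φ,ℓ)=(1.5636,110.42°,0.6497) → tip=(-0.1056,0.2836,0.5436)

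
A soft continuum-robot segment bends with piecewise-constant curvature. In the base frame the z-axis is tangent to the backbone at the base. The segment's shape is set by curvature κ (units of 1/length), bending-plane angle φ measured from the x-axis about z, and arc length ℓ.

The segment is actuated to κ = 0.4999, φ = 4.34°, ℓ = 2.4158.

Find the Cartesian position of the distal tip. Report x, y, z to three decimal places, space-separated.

1.286 0.098 1.870

θ = κ·ℓ = 0.4999 × 2.4158 = 1.20766 rad
ρ = (1 − cos θ)/κ = (1 − 0.35521)/0.4999 = 1.28984
z = sin θ / κ = 0.93479/0.4999 = 1.86995
x = ρ cos φ = 1.28984 × cos(4.34°) = 1.28614
y = ρ sin φ = 1.28984 × sin(4.34°) = 0.09761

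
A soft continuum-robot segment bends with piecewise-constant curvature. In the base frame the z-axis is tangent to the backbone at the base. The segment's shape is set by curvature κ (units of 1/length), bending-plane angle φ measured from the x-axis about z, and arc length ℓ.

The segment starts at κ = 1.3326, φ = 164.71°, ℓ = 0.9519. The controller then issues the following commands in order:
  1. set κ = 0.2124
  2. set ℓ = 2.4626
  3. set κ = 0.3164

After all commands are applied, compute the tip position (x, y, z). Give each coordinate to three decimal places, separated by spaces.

-0.880 0.240 2.221

initial: κ=1.3326, φ=164.71°, ℓ=0.9519
cmd 1: set κ=0.2124 → (κ,φ,ℓ)=(0.2124,164.71°,0.9519) → tip=(-0.0925,0.0253,0.9454)
cmd 2: set ℓ=2.4626 → (κ,φ,ℓ)=(0.2124,164.71°,2.4626) → tip=(-0.6072,0.1660,2.3518)
cmd 3: set κ=0.3164 → (κ,φ,ℓ)=(0.3164,164.71°,2.4626) → tip=(-0.8795,0.2405,2.2209)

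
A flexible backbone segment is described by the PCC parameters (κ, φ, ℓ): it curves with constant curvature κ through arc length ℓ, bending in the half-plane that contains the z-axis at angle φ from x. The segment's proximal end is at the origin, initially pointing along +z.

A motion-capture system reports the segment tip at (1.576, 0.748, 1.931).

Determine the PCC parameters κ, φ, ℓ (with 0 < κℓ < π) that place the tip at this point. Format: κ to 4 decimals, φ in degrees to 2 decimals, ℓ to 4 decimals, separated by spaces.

0.5152 25.39 2.8521

ρ = √(x²+y²) = √(1.576² + 0.748²) = 1.74450
φ = atan2(y, x) mod 360° = atan2(0.748, 1.576) = 25.3899°
|p|² = ρ² + z² = 1.74450² + 1.931² = 6.77204
κ = 2ρ / |p|² = 2×1.74450 / 6.77204 = 0.51521
θ = 2·atan2(ρ, z) = 2·atan2(1.74450, 1.931) = 1.46940 rad
ℓ = θ/κ = 1.46940/0.51521 = 2.85206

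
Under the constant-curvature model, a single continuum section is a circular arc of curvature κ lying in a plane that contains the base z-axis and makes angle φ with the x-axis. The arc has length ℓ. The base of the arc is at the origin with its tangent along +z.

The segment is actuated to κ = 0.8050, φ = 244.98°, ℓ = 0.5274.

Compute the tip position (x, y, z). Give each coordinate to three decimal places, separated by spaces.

-0.047 -0.100 0.512

θ = κ·ℓ = 0.8050 × 0.5274 = 0.42456 rad
ρ = (1 − cos θ)/κ = (1 − 0.91122)/0.8050 = 0.11028
z = sin θ / κ = 0.41192/0.8050 = 0.51170
x = ρ cos φ = 0.11028 × cos(244.98°) = -0.04664
y = ρ sin φ = 0.11028 × sin(244.98°) = -0.09994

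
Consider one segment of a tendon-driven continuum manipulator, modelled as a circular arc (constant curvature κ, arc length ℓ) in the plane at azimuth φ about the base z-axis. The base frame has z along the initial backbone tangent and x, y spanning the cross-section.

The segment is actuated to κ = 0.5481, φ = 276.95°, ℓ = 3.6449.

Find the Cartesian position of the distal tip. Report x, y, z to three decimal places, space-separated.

θ = κ·ℓ = 0.5481 × 3.6449 = 1.99777 rad
ρ = (1 − cos θ)/κ = (1 − -0.41412)/0.5481 = 2.58004
z = sin θ / κ = 0.91022/0.5481 = 1.66069
x = ρ cos φ = 2.58004 × cos(276.95°) = 0.31219
y = ρ sin φ = 2.58004 × sin(276.95°) = -2.56108

0.312 -2.561 1.661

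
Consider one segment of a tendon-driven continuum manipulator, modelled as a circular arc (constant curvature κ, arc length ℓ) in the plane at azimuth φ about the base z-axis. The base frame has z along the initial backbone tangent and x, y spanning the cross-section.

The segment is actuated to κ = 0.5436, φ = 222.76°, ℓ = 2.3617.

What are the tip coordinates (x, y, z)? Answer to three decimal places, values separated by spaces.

θ = κ·ℓ = 0.5436 × 2.3617 = 1.28382 rad
ρ = (1 − cos θ)/κ = (1 − 0.28305)/0.5436 = 1.31889
z = sin θ / κ = 0.95910/0.5436 = 1.76436
x = ρ cos φ = 1.31889 × cos(222.76°) = -0.96833
y = ρ sin φ = 1.31889 × sin(222.76°) = -0.89543

-0.968 -0.895 1.764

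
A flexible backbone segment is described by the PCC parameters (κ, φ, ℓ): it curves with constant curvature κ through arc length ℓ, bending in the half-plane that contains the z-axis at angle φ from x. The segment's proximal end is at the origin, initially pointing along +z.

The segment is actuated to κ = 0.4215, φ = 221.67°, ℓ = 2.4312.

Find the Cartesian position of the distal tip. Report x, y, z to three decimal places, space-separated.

-0.852 -0.758 2.027

θ = κ·ℓ = 0.4215 × 2.4312 = 1.02475 rad
ρ = (1 − cos θ)/κ = (1 − 0.51931)/0.4215 = 1.14042
z = sin θ / κ = 0.85458/0.4215 = 2.02748
x = ρ cos φ = 1.14042 × cos(221.67°) = -0.85188
y = ρ sin φ = 1.14042 × sin(221.67°) = -0.75820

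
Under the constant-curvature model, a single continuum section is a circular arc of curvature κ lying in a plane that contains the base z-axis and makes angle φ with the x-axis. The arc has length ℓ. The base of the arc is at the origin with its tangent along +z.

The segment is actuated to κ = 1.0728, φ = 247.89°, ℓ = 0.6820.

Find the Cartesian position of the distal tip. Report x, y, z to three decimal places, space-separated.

-0.090 -0.221 0.623

θ = κ·ℓ = 1.0728 × 0.6820 = 0.73165 rad
ρ = (1 − cos θ)/κ = (1 − 0.74407)/1.0728 = 0.23856
z = sin θ / κ = 0.66810/1.0728 = 0.62276
x = ρ cos φ = 0.23856 × cos(247.89°) = -0.08979
y = ρ sin φ = 0.23856 × sin(247.89°) = -0.22102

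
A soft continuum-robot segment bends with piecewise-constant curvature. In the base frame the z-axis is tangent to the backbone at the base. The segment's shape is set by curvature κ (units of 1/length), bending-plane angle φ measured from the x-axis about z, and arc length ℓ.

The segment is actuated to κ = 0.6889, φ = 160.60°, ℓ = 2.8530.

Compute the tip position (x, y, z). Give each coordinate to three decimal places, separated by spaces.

-1.896 0.668 1.340

θ = κ·ℓ = 0.6889 × 2.8530 = 1.96543 rad
ρ = (1 − cos θ)/κ = (1 − -0.38447)/0.6889 = 2.00968
z = sin θ / κ = 0.92314/0.6889 = 1.34002
x = ρ cos φ = 2.00968 × cos(160.60°) = -1.89558
y = ρ sin φ = 2.00968 × sin(160.60°) = 0.66754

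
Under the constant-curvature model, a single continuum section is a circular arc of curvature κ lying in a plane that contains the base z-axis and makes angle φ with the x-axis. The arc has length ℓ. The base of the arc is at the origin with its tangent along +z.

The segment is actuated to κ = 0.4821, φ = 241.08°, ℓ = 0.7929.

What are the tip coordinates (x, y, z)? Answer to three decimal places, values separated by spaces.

-0.072 -0.131 0.774

θ = κ·ℓ = 0.4821 × 0.7929 = 0.38226 rad
ρ = (1 − cos θ)/κ = (1 − 0.92783)/0.4821 = 0.14971
z = sin θ / κ = 0.37302/0.4821 = 0.77373
x = ρ cos φ = 0.14971 × cos(241.08°) = -0.07240
y = ρ sin φ = 0.14971 × sin(241.08°) = -0.13104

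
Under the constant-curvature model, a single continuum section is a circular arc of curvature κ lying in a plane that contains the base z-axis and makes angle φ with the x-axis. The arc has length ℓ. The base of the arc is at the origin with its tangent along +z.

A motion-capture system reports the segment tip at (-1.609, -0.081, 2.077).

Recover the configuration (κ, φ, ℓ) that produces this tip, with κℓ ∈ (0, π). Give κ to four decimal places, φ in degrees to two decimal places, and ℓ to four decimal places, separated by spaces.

0.4663 182.88 2.8294

ρ = √(x²+y²) = √(-1.609² + -0.081²) = 1.61104
φ = atan2(y, x) mod 360° = atan2(-0.081, -1.609) = 182.8819°
|p|² = ρ² + z² = 1.61104² + 2.077² = 6.90937
κ = 2ρ / |p|² = 2×1.61104 / 6.90937 = 0.46633
θ = 2·atan2(ρ, z) = 2·atan2(1.61104, 2.077) = 1.31944 rad
ℓ = θ/κ = 1.31944/0.46633 = 2.82939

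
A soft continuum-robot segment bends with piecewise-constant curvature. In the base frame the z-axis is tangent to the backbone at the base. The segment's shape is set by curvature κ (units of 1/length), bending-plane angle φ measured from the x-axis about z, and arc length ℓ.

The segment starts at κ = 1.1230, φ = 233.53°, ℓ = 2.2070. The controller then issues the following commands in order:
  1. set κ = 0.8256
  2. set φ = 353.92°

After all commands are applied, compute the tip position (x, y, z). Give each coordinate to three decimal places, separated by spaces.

1.504 -0.160 1.173

initial: κ=1.1230, φ=233.53°, ℓ=2.2070
cmd 1: set κ=0.8256 → (κ,φ,ℓ)=(0.8256,233.53°,2.2070) → tip=(-0.8990,-1.2163,1.1732)
cmd 2: set φ=353.92° → (κ,φ,ℓ)=(0.8256,353.92°,2.2070) → tip=(1.5039,-0.1602,1.1732)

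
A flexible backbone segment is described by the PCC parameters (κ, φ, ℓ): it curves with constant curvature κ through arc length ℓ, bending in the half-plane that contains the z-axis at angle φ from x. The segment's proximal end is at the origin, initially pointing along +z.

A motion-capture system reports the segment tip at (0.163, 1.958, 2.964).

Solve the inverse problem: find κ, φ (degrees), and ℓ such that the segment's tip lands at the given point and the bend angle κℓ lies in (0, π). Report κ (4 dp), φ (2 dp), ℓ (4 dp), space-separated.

0.3107 85.24 3.7676

ρ = √(x²+y²) = √(0.163² + 1.958²) = 1.96477
φ = atan2(y, x) mod 360° = atan2(1.958, 0.163) = 85.2412°
|p|² = ρ² + z² = 1.96477² + 2.964² = 12.64563
κ = 2ρ / |p|² = 2×1.96477 / 12.64563 = 0.31074
θ = 2·atan2(ρ, z) = 2·atan2(1.96477, 2.964) = 1.17075 rad
ℓ = θ/κ = 1.17075/0.31074 = 3.76758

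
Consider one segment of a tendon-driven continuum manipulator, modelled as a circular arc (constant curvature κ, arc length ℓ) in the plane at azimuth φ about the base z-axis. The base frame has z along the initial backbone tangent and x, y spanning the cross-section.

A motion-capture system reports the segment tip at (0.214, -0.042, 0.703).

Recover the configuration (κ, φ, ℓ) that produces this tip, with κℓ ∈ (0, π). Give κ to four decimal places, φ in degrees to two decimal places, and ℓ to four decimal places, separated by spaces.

0.8051 348.90 0.7473

ρ = √(x²+y²) = √(0.214² + -0.042²) = 0.21808
φ = atan2(y, x) mod 360° = atan2(-0.042, 0.214) = 348.8962°
|p|² = ρ² + z² = 0.21808² + 0.703² = 0.54177
κ = 2ρ / |p|² = 2×0.21808 / 0.54177 = 0.80508
θ = 2·atan2(ρ, z) = 2·atan2(0.21808, 0.703) = 0.60161 rad
ℓ = θ/κ = 0.60161/0.80508 = 0.74727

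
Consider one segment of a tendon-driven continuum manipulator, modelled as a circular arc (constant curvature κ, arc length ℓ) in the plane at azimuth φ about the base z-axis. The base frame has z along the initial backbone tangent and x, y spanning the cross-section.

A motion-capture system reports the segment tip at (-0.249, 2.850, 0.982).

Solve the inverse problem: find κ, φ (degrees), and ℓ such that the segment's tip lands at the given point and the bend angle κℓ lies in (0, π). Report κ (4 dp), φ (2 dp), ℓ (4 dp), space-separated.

0.6254 94.99 3.9659

ρ = √(x²+y²) = √(-0.249² + 2.850²) = 2.86086
φ = atan2(y, x) mod 360° = atan2(2.850, -0.249) = 94.9932°
|p|² = ρ² + z² = 2.86086² + 0.982² = 9.14883
κ = 2ρ / |p|² = 2×2.86086 / 9.14883 = 0.62540
θ = 2·atan2(ρ, z) = 2·atan2(2.86086, 0.982) = 2.48029 rad
ℓ = θ/κ = 2.48029/0.62540 = 3.96590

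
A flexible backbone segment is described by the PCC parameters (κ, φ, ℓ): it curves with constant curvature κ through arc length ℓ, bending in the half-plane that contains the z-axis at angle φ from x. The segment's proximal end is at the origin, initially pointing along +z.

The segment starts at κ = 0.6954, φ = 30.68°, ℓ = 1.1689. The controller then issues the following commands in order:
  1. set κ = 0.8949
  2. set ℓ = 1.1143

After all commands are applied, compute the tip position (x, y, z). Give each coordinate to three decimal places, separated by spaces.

0.440 0.261 0.939

initial: κ=0.6954, φ=30.68°, ℓ=1.1689
cmd 1: set κ=0.8949 → (κ,φ,ℓ)=(0.8949,30.68°,1.1689) → tip=(0.4796,0.2845,0.9671)
cmd 2: set ℓ=1.1143 → (κ,φ,ℓ)=(0.8949,30.68°,1.1143) → tip=(0.4395,0.2608,0.9386)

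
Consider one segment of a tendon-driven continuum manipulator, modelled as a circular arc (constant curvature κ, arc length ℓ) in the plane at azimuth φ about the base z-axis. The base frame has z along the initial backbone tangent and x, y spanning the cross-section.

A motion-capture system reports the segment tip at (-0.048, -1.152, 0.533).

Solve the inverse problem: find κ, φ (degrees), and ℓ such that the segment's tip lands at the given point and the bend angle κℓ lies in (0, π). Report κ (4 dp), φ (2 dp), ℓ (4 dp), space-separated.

ρ = √(x²+y²) = √(-0.048² + -1.152²) = 1.15300
φ = atan2(y, x) mod 360° = atan2(-1.152, -0.048) = 267.6141°
|p|² = ρ² + z² = 1.15300² + 0.533² = 1.61350
κ = 2ρ / |p|² = 2×1.15300 / 1.61350 = 1.42919
θ = 2·atan2(ρ, z) = 2·atan2(1.15300, 0.533) = 2.27557 rad
ℓ = θ/κ = 2.27557/1.42919 = 1.59220

1.4292 267.61 1.5922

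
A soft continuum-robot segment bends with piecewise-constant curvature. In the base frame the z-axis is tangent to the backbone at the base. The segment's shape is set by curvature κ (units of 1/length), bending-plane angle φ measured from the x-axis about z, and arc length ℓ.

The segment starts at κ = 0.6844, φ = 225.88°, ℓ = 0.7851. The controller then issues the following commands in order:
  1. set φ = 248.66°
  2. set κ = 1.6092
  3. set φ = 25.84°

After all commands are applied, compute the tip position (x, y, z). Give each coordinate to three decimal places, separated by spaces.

0.390 0.189 0.592

initial: κ=0.6844, φ=225.88°, ℓ=0.7851
cmd 1: set φ=248.66° → (κ,φ,ℓ)=(0.6844,248.66°,0.7851) → tip=(-0.0749,-0.1918,0.7479)
cmd 2: set κ=1.6092 → (κ,φ,ℓ)=(1.6092,248.66°,0.7851) → tip=(-0.1577,-0.4037,0.5923)
cmd 3: set φ=25.84° → (κ,φ,ℓ)=(1.6092,25.84°,0.7851) → tip=(0.3901,0.1889,0.5923)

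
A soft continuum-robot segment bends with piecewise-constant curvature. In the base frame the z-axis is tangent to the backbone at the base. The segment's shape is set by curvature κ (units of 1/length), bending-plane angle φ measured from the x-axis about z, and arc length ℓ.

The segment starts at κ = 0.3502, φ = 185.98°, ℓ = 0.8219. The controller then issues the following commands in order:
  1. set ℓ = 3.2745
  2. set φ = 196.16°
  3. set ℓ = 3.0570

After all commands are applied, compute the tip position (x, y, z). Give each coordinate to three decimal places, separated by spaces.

-1.427 -0.414 2.506

initial: κ=0.3502, φ=185.98°, ℓ=0.8219
cmd 1: set ℓ=3.2745 → (κ,φ,ℓ)=(0.3502,185.98°,3.2745) → tip=(-1.6714,-0.1751,2.6026)
cmd 2: set φ=196.16° → (κ,φ,ℓ)=(0.3502,196.16°,3.2745) → tip=(-1.6142,-0.4677,2.6026)
cmd 3: set ℓ=3.0570 → (κ,φ,ℓ)=(0.3502,196.16°,3.0570) → tip=(-1.4272,-0.4136,2.5056)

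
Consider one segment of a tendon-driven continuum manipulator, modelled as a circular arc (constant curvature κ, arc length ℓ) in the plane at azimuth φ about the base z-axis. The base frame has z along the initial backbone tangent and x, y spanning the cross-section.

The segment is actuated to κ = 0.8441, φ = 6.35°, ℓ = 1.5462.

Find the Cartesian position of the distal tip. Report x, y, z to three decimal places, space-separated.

θ = κ·ℓ = 0.8441 × 1.5462 = 1.30515 rad
ρ = (1 − cos θ)/κ = (1 − 0.26254)/0.8441 = 0.87367
z = sin θ / κ = 0.96492/0.8441 = 1.14314
x = ρ cos φ = 0.87367 × cos(6.35°) = 0.86831
y = ρ sin φ = 0.87367 × sin(6.35°) = 0.09663

0.868 0.097 1.143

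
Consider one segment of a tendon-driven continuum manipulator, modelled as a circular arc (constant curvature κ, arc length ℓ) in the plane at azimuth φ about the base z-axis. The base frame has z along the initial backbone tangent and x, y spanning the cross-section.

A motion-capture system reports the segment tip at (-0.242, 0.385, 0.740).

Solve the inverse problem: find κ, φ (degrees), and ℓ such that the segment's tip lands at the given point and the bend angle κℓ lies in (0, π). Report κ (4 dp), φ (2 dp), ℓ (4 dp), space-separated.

1.2056 122.15 0.9141

ρ = √(x²+y²) = √(-0.242² + 0.385²) = 0.45474
φ = atan2(y, x) mod 360° = atan2(0.385, -0.242) = 122.1523°
|p|² = ρ² + z² = 0.45474² + 0.740² = 0.75439
κ = 2ρ / |p|² = 2×0.45474 / 0.75439 = 1.20559
θ = 2·atan2(ρ, z) = 2·atan2(0.45474, 0.740) = 1.10205 rad
ℓ = θ/κ = 1.10205/1.20559 = 0.91412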